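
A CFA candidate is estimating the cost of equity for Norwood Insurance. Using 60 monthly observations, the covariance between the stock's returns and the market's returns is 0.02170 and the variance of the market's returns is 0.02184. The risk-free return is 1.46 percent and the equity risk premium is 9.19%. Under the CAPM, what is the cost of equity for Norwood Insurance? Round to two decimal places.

β = Cov(R_i, R_m) / Var(R_m) = 0.02170 / 0.02184 = 0.9936
E(R) = R_f + β × MRP = 1.46% + 0.9936 × 9.19% = 10.59%

10.59%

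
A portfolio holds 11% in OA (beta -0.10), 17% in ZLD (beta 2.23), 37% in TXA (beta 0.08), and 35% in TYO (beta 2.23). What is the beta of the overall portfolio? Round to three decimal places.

1.178

β_P = Σ w_i β_i = 0.11×-0.10 + 0.17×2.23 + 0.37×0.08 + 0.35×2.23 = 1.1782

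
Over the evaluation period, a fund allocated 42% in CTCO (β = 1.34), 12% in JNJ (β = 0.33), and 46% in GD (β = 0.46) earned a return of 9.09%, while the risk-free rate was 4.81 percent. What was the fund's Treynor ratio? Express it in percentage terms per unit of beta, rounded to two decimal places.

β_P = 0.42×1.34 + 0.12×0.33 + 0.46×0.46 = 0.8140
Treynor = (R_P − R_f) / β_P = (9.09% − 4.81%) / 0.8140 = 4.28% / 0.8140 = 5.26%

5.26%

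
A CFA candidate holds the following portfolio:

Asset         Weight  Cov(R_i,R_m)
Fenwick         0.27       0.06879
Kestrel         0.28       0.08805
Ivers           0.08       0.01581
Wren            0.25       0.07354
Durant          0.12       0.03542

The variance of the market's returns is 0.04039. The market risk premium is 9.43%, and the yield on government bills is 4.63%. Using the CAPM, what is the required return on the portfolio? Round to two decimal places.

20.30%

β_Fenwick = 0.06879 / 0.04039 = 1.7031
β_Kestrel = 0.08805 / 0.04039 = 2.1800
β_Ivers = 0.01581 / 0.04039 = 0.3914
β_Wren = 0.07354 / 0.04039 = 1.8207
β_Durant = 0.03542 / 0.04039 = 0.8769
β_P = Σ w_i β_i = 0.27×1.7031 + 0.28×2.1800 + 0.08×0.3914 + 0.25×1.8207 + 0.12×0.8769 = 1.6620
E(R_P) = R_f + β_P × MRP = 4.63% + 1.6620 × 9.43% = 20.30%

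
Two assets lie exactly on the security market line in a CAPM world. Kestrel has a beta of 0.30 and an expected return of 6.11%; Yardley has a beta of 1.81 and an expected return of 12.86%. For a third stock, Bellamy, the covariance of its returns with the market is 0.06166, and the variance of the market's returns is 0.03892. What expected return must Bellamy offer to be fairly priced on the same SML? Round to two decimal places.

MRP = (12.86% − 6.11%) / (1.81 − 0.30) = 4.4702%
R_f = 6.11% − 0.30 × 4.4702% = 4.7689%
β_Bellamy = Cov / Var(R_m) = 0.06166 / 0.03892 = 1.5843
E(R_Bellamy) = R_f + β × MRP = 4.7689% + 1.5843 × 4.4702% = 11.85%

11.85%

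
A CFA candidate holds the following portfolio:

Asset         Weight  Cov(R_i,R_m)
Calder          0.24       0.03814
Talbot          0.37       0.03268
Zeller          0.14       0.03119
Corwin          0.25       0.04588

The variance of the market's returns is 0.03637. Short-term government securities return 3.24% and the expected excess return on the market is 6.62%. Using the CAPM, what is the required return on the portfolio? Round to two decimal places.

β_Calder = 0.03814 / 0.03637 = 1.0487
β_Talbot = 0.03268 / 0.03637 = 0.8985
β_Zeller = 0.03119 / 0.03637 = 0.8576
β_Corwin = 0.04588 / 0.03637 = 1.2615
β_P = Σ w_i β_i = 0.24×1.0487 + 0.37×0.8985 + 0.14×0.8576 + 0.25×1.2615 = 1.0196
E(R_P) = R_f + β_P × MRP = 3.24% + 1.0196 × 6.62% = 9.99%

9.99%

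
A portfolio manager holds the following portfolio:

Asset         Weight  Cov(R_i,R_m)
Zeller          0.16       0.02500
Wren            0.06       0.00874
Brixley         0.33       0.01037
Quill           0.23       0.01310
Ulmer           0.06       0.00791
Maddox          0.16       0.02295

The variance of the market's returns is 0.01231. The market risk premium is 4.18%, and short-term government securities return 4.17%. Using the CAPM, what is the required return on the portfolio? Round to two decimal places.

β_Zeller = 0.02500 / 0.01231 = 2.0309
β_Wren = 0.00874 / 0.01231 = 0.7100
β_Brixley = 0.01037 / 0.01231 = 0.8424
β_Quill = 0.01310 / 0.01231 = 1.0642
β_Ulmer = 0.00791 / 0.01231 = 0.6426
β_Maddox = 0.02295 / 0.01231 = 1.8643
β_P = Σ w_i β_i = 0.16×2.0309 + 0.06×0.7100 + 0.33×0.8424 + 0.23×1.0642 + 0.06×0.6426 + 0.16×1.8643 = 1.2271
E(R_P) = R_f + β_P × MRP = 4.17% + 1.2271 × 4.18% = 9.30%

9.30%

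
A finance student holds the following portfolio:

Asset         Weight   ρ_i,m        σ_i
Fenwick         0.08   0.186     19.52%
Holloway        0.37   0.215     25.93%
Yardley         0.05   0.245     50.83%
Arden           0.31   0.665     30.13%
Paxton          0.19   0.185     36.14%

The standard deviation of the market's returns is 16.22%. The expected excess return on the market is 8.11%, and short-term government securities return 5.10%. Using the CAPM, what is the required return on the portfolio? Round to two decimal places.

β_Fenwick = 0.186 × 19.52% / 16.22% = 0.2238
β_Holloway = 0.215 × 25.93% / 16.22% = 0.3437
β_Yardley = 0.245 × 50.83% / 16.22% = 0.7678
β_Arden = 0.665 × 30.13% / 16.22% = 1.2353
β_Paxton = 0.185 × 36.14% / 16.22% = 0.4122
β_P = Σ w_i β_i = 0.08×0.2238 + 0.37×0.3437 + 0.05×0.7678 + 0.31×1.2353 + 0.19×0.4122 = 0.6447
E(R_P) = R_f + β_P × MRP = 5.10% + 0.6447 × 8.11% = 10.33%

10.33%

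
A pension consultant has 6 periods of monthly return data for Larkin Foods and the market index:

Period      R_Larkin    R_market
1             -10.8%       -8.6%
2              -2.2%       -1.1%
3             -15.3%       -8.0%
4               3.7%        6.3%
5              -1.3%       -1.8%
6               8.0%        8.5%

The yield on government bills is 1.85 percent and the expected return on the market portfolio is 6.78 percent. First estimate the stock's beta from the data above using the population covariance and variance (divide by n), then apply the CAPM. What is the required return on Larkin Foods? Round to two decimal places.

Mean R_i = (-10.8 − 2.2 − 15.3 + 3.7 − 1.3 + 8.0) / 6 = -2.9833%
Mean R_m = (-8.6 − 1.1 − 8.0 + 6.3 − 1.8 + 8.5) / 6 = -0.7833%
Σ(R_i − R̄_i)(R_m − R̄_m) = 297.3283  ⇒  Cov = 297.3283 / 6 = 49.5547
Σ(R_m − R̄_m)² = 250.6683  ⇒  Var(R_m) = 250.6683 / 6 = 41.7781
β = Cov / Var(R_m) = 49.5547 / 41.7781 = 1.1861
MRP = 6.78% − 1.85% = 4.93%
E(R) = R_f + β × MRP = 1.85% + 1.1861 × 4.93% = 7.70%

7.70%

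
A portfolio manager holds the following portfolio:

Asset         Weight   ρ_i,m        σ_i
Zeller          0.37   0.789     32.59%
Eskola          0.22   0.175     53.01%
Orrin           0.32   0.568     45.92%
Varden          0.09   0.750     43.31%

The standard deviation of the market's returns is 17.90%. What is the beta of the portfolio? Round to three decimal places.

β_Zeller = 0.789 × 32.59% / 17.90% = 1.4365
β_Eskola = 0.175 × 53.01% / 17.90% = 0.5183
β_Orrin = 0.568 × 45.92% / 17.90% = 1.4571
β_Varden = 0.750 × 43.31% / 17.90% = 1.8147
β_P = Σ w_i β_i = 0.37×1.4365 + 0.22×0.5183 + 0.32×1.4571 + 0.09×1.8147 = 1.2751

1.275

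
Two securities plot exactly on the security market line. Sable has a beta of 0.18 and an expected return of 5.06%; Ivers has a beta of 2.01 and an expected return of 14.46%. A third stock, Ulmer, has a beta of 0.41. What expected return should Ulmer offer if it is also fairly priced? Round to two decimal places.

MRP (SML slope) = (14.46% − 5.06%) / (2.01 − 0.18) = 9.40% / 1.83 = 5.1366%
R_f (intercept) = 5.06% − 0.18 × 5.1366% = 4.1354%
E(R_Ulmer) = R_f + β × MRP = 4.1354% + 0.41 × 5.1366% = 6.24%

6.24%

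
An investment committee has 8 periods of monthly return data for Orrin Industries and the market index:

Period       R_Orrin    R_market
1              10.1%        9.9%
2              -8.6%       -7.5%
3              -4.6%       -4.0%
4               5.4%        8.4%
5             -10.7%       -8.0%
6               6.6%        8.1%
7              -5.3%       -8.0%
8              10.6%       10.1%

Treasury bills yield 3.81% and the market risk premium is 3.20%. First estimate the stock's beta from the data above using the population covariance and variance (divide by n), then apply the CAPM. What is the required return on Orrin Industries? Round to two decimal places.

Mean R_i = (10.1 − 8.6 − 4.6 + 5.4 − 10.7 + 6.6 − 5.3 + 10.6) / 8 = 0.4375%
Mean R_m = (9.9 − 7.5 − 4.0 + 8.4 − 8.0 + 8.1 − 8.0 + 10.1) / 8 = 1.1250%
Σ(R_i − R̄_i)(R_m − R̄_m) = 512.8325  ⇒  Cov = 512.8325 / 8 = 64.1041
Σ(R_m − R̄_m)² = 526.3150  ⇒  Var(R_m) = 526.3150 / 8 = 65.7894
β = Cov / Var(R_m) = 64.1041 / 65.7894 = 0.9744
E(R) = R_f + β × MRP = 3.81% + 0.9744 × 3.20% = 6.93%

6.93%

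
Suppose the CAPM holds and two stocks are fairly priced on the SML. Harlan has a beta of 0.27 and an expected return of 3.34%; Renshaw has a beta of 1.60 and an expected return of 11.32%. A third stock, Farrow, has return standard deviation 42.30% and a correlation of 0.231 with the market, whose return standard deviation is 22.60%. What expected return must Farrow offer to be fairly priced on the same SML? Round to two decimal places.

4.31%

MRP = (11.32% − 3.34%) / (1.60 − 0.27) = 6.0000%
R_f = 3.34% − 0.27 × 6.0000% = 1.7200%
β_Farrow = ρ·σ_i/σ_m = 0.231 × 42.30 / 22.60 = 0.4324
E(R_Farrow) = R_f + β × MRP = 1.7200% + 0.4324 × 6.0000% = 4.31%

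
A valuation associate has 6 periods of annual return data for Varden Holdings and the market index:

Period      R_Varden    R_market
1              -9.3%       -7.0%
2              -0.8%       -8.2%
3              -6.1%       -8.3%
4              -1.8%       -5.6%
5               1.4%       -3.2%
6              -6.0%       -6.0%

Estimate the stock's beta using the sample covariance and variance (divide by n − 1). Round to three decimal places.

1.076

Mean R_i = (-9.3 − 0.8 − 6.1 − 1.8 + 1.4 − 6.0) / 6 = -3.7667%
Mean R_m = (-7.0 − 8.2 − 8.3 − 5.6 − 3.2 − 6.0) / 6 = -6.3833%
Σ(R_i − R̄_i)(R_m − R̄_m) = 19.6267  ⇒  Cov = 19.6267 / 5 = 3.9253
Σ(R_m − R̄_m)² = 18.2483  ⇒  Var(R_m) = 18.2483 / 5 = 3.6497
β = Cov / Var(R_m) = 3.9253 / 3.6497 = 1.0755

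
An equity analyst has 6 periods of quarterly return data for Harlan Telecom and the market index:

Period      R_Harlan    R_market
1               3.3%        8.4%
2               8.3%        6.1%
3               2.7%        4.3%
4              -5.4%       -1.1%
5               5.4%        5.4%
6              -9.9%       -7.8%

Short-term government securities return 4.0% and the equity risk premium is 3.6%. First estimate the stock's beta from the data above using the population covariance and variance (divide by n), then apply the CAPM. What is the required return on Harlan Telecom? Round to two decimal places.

7.85%

Mean R_i = (3.3 + 8.3 + 2.7 − 5.4 + 5.4 − 9.9) / 6 = 0.7333%
Mean R_m = (8.4 + 6.1 + 4.3 − 1.1 + 5.4 − 7.8) / 6 = 2.5500%
Σ(R_i − R̄_i)(R_m − R̄_m) = 191.0600  ⇒  Cov = 191.0600 / 6 = 31.8433
Σ(R_m − R̄_m)² = 178.4550  ⇒  Var(R_m) = 178.4550 / 6 = 29.7425
β = Cov / Var(R_m) = 31.8433 / 29.7425 = 1.0706
E(R) = R_f + β × MRP = 4.0% + 1.0706 × 3.6% = 7.85%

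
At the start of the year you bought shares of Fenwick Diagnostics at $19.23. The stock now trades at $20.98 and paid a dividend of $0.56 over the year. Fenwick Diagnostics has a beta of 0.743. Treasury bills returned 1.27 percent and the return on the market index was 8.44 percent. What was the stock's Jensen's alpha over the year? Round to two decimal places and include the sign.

+5.42%

Realised HPR = (P1 + D1 − P0) / P0 = (20.98 + 0.56 − 19.23) / 19.23 = 2.31 / 19.23 = 12.0125%
MRP = 8.44% − 1.27% = 7.17%
CAPM required = R_f + β·MRP = 1.27% + 0.743 × 7.17% = 6.59731%
α = realised − required = 12.0125% − 6.59731% = +5.42%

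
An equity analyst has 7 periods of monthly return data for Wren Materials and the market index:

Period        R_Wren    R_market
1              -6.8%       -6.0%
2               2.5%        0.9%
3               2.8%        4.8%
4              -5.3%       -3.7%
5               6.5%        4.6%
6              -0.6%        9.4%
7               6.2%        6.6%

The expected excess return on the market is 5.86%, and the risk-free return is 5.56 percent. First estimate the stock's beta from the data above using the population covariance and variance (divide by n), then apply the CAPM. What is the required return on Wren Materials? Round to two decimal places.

Mean R_i = (-6.8 + 2.5 + 2.8 − 5.3 + 6.5 − 0.6 + 6.2) / 7 = 0.7571%
Mean R_m = (-6.0 + 0.9 + 4.8 − 3.7 + 4.6 + 9.4 + 6.6) / 7 = 2.3714%
Σ(R_i − R̄_i)(R_m − R̄_m) = 128.7114  ⇒  Cov = 128.7114 / 7 = 18.3873
Σ(R_m − R̄_m)² = 187.2543  ⇒  Var(R_m) = 187.2543 / 7 = 26.7506
β = Cov / Var(R_m) = 18.3873 / 26.7506 = 0.6874
E(R) = R_f + β × MRP = 5.56% + 0.6874 × 5.86% = 9.59%

9.59%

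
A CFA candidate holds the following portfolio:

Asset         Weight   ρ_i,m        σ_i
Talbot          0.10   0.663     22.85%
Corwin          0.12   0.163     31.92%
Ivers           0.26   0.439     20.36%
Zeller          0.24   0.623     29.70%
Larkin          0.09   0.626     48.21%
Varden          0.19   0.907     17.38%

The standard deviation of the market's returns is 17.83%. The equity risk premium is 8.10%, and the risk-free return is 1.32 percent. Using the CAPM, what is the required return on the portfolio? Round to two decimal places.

7.96%

β_Talbot = 0.663 × 22.85% / 17.83% = 0.8497
β_Corwin = 0.163 × 31.92% / 17.83% = 0.2918
β_Ivers = 0.439 × 20.36% / 17.83% = 0.5013
β_Zeller = 0.623 × 29.70% / 17.83% = 1.0378
β_Larkin = 0.626 × 48.21% / 17.83% = 1.6926
β_Varden = 0.907 × 17.38% / 17.83% = 0.8841
β_P = Σ w_i β_i = 0.10×0.8497 + 0.12×0.2918 + 0.26×0.5013 + 0.24×1.0378 + 0.09×1.6926 + 0.19×0.8841 = 0.8197
E(R_P) = R_f + β_P × MRP = 1.32% + 0.8197 × 8.10% = 7.96%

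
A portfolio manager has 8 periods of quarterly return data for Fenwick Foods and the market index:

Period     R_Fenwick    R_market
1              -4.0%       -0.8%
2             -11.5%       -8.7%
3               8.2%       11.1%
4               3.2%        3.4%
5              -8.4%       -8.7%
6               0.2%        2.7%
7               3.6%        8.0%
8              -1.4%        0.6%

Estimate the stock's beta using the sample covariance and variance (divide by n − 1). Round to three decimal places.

0.901

Mean R_i = (-4.0 − 11.5 + 8.2 + 3.2 − 8.4 + 0.2 + 3.6 − 1.4) / 8 = -1.2625%
Mean R_m = (-0.8 − 8.7 + 11.1 + 3.4 − 8.7 + 2.7 + 8.0 + 0.6) / 8 = 0.9500%
Σ(R_i − R̄_i)(R_m − R̄_m) = 316.3250  ⇒  Cov = 316.3250 / 7 = 45.1893
Σ(R_m − R̄_m)² = 351.2200  ⇒  Var(R_m) = 351.2200 / 7 = 50.1743
β = Cov / Var(R_m) = 45.1893 / 50.1743 = 0.9006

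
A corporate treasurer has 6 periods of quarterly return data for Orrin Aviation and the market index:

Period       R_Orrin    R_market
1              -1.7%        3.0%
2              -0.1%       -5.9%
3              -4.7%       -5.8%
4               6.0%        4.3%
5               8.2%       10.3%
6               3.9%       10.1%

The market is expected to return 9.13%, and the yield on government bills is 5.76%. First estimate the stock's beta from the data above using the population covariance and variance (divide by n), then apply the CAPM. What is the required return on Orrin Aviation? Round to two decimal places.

7.58%

Mean R_i = (-1.7 − 0.1 − 4.7 + 6.0 + 8.2 + 3.9) / 6 = 1.9333%
Mean R_m = (3.0 − 5.9 − 5.8 + 4.3 + 10.3 + 10.1) / 6 = 2.6667%
Σ(R_i − R̄_i)(R_m − R̄_m) = 141.4667  ⇒  Cov = 141.4667 / 6 = 23.5778
Σ(R_m − R̄_m)² = 261.3733  ⇒  Var(R_m) = 261.3733 / 6 = 43.5622
β = Cov / Var(R_m) = 23.5778 / 43.5622 = 0.5412
MRP = 9.13% − 5.76% = 3.37%
E(R) = R_f + β × MRP = 5.76% + 0.5412 × 3.37% = 7.58%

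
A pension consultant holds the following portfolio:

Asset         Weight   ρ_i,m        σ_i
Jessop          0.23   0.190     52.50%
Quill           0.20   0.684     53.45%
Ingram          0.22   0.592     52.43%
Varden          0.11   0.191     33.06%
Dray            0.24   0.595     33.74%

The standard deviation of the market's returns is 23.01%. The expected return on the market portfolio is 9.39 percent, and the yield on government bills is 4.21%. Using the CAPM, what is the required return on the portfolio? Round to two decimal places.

β_Jessop = 0.190 × 52.50% / 23.01% = 0.4335
β_Quill = 0.684 × 53.45% / 23.01% = 1.5889
β_Ingram = 0.592 × 52.43% / 23.01% = 1.3489
β_Varden = 0.191 × 33.06% / 23.01% = 0.2744
β_Dray = 0.595 × 33.74% / 23.01% = 0.8725
β_P = Σ w_i β_i = 0.23×0.4335 + 0.20×1.5889 + 0.22×1.3489 + 0.11×0.2744 + 0.24×0.8725 = 0.9538
MRP = 9.39% − 4.21% = 5.18%
E(R_P) = R_f + β_P × MRP = 4.21% + 0.9538 × 5.18% = 9.15%

9.15%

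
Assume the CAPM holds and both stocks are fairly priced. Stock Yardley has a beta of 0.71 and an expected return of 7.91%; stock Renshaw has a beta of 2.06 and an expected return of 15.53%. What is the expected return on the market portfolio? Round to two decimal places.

9.55%

Both satisfy E(R) = R_f + β·MRP, so the slope of the SML is
MRP = (15.53% − 7.91%) / (2.06 − 0.71) = 7.62% / 1.35 = 5.6444%
R_f = E(R_Yardley) − β_Yardley·MRP = 7.91% − 0.71 × 5.6444% = 3.9025%
E(R_m) = R_f + MRP = 3.9025% + 5.6444% = 9.55%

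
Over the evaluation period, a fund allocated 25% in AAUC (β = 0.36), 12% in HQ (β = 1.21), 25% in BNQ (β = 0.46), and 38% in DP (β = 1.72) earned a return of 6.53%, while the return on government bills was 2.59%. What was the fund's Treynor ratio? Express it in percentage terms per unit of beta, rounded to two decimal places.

β_P = 0.25×0.36 + 0.12×1.21 + 0.25×0.46 + 0.38×1.72 = 1.0038
Treynor = (R_P − R_f) / β_P = (6.53% − 2.59%) / 1.0038 = 3.94% / 1.0038 = 3.93%

3.93%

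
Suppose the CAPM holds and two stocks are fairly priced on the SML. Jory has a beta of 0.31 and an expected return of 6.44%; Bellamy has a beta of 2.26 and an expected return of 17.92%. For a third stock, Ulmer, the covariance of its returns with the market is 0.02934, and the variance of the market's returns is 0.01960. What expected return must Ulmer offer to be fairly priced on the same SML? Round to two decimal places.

MRP = (17.92% − 6.44%) / (2.26 − 0.31) = 5.8872%
R_f = 6.44% − 0.31 × 5.8872% = 4.6150%
β_Ulmer = Cov / Var(R_m) = 0.02934 / 0.01960 = 1.4969
E(R_Ulmer) = R_f + β × MRP = 4.6150% + 1.4969 × 5.8872% = 13.43%

13.43%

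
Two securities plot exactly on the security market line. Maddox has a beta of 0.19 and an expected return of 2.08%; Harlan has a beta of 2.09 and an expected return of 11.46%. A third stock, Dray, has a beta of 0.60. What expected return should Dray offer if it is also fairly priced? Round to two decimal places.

MRP (SML slope) = (11.46% − 2.08%) / (2.09 − 0.19) = 9.38% / 1.90 = 4.9368%
R_f (intercept) = 2.08% − 0.19 × 4.9368% = 1.1420%
E(R_Dray) = R_f + β × MRP = 1.1420% + 0.60 × 4.9368% = 4.10%

4.10%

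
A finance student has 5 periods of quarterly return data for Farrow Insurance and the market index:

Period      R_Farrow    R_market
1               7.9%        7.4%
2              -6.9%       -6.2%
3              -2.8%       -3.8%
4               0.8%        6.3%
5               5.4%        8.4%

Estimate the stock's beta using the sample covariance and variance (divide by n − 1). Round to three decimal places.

0.804

Mean R_i = (7.9 − 6.9 − 2.8 + 0.8 + 5.4) / 5 = 0.8800%
Mean R_m = (7.4 − 6.2 − 3.8 + 6.3 + 8.4) / 5 = 2.4200%
Σ(R_i − R̄_i)(R_m − R̄_m) = 151.6320  ⇒  Cov = 151.6320 / 4 = 37.9080
Σ(R_m − R̄_m)² = 188.6080  ⇒  Var(R_m) = 188.6080 / 4 = 47.1520
β = Cov / Var(R_m) = 37.9080 / 47.1520 = 0.8040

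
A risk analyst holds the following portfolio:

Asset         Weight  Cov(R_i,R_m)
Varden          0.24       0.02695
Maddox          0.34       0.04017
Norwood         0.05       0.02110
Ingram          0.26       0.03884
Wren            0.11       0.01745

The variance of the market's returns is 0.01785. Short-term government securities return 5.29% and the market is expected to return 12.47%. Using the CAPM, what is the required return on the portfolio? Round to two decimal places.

18.64%

β_Varden = 0.02695 / 0.01785 = 1.5098
β_Maddox = 0.04017 / 0.01785 = 2.2504
β_Norwood = 0.02110 / 0.01785 = 1.1821
β_Ingram = 0.03884 / 0.01785 = 2.1759
β_Wren = 0.01745 / 0.01785 = 0.9776
β_P = Σ w_i β_i = 0.24×1.5098 + 0.34×2.2504 + 0.05×1.1821 + 0.26×2.1759 + 0.11×0.9776 = 1.8599
MRP = 12.47% − 5.29% = 7.18%
E(R_P) = R_f + β_P × MRP = 5.29% + 1.8599 × 7.18% = 18.64%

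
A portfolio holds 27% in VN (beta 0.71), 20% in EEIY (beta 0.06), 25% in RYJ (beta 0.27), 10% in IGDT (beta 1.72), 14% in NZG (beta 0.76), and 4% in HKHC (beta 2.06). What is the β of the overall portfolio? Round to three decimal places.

β_P = Σ w_i β_i = 0.27×0.71 + 0.20×0.06 + 0.25×0.27 + 0.10×1.72 + 0.14×0.76 + 0.04×2.06 = 0.6320

0.632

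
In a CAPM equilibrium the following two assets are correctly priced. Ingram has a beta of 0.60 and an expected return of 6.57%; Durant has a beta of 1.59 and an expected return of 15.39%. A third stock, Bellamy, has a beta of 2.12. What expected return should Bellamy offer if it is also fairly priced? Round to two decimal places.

MRP (SML slope) = (15.39% − 6.57%) / (1.59 − 0.60) = 8.82% / 0.99 = 8.9091%
R_f (intercept) = 6.57% − 0.60 × 8.9091% = 1.2245%
E(R_Bellamy) = R_f + β × MRP = 1.2245% + 2.12 × 8.9091% = 20.11%

20.11%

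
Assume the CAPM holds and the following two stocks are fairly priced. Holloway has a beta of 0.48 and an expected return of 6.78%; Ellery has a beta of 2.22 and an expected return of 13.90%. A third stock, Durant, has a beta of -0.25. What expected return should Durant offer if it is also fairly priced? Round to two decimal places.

MRP (SML slope) = (13.90% − 6.78%) / (2.22 − 0.48) = 7.12% / 1.74 = 4.0920%
R_f (intercept) = 6.78% − 0.48 × 4.0920% = 4.8158%
E(R_Durant) = R_f + β × MRP = 4.8158% + -0.25 × 4.0920% = 3.79%

3.79%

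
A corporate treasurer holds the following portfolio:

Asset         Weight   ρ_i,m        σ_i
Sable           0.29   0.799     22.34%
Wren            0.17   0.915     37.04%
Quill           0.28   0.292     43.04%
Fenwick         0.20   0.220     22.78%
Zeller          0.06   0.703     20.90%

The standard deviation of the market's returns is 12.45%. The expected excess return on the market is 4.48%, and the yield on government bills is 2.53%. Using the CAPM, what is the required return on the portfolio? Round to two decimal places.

β_Sable = 0.799 × 22.34% / 12.45% = 1.4337
β_Wren = 0.915 × 37.04% / 12.45% = 2.7222
β_Quill = 0.292 × 43.04% / 12.45% = 1.0095
β_Fenwick = 0.220 × 22.78% / 12.45% = 0.4025
β_Zeller = 0.703 × 20.90% / 12.45% = 1.1801
β_P = Σ w_i β_i = 0.29×1.4337 + 0.17×2.7222 + 0.28×1.0095 + 0.20×0.4025 + 0.06×1.1801 = 1.3125
E(R_P) = R_f + β_P × MRP = 2.53% + 1.3125 × 4.48% = 8.41%

8.41%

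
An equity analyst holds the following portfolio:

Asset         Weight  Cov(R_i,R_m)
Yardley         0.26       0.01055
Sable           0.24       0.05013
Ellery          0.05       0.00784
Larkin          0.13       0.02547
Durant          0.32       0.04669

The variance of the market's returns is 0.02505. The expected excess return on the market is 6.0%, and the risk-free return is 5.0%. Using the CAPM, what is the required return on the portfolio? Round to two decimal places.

13.00%

β_Yardley = 0.01055 / 0.02505 = 0.4212
β_Sable = 0.05013 / 0.02505 = 2.0012
β_Ellery = 0.00784 / 0.02505 = 0.3130
β_Larkin = 0.02547 / 0.02505 = 1.0168
β_Durant = 0.04669 / 0.02505 = 1.8639
β_P = Σ w_i β_i = 0.26×0.4212 + 0.24×2.0012 + 0.05×0.3130 + 0.13×1.0168 + 0.32×1.8639 = 1.3341
E(R_P) = R_f + β_P × MRP = 5.0% + 1.3341 × 6.0% = 13.00%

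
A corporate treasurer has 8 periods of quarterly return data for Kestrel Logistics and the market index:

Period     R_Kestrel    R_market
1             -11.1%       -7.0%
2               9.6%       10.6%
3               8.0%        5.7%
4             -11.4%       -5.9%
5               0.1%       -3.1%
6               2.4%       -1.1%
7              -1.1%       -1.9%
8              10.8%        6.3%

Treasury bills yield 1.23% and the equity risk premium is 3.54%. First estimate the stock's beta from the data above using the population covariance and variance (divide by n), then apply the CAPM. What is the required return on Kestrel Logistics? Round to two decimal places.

5.71%

Mean R_i = (-11.1 + 9.6 + 8.0 − 11.4 + 0.1 + 2.4 − 1.1 + 10.8) / 8 = 0.9125%
Mean R_m = (-7.0 + 10.6 + 5.7 − 5.9 − 3.1 − 1.1 − 1.9 + 6.3) / 8 = 0.4500%
Σ(R_i − R̄_i)(R_m − R̄_m) = 356.2150  ⇒  Cov = 356.2150 / 8 = 44.5269
Σ(R_m − R̄_m)² = 281.1600  ⇒  Var(R_m) = 281.1600 / 8 = 35.1450
β = Cov / Var(R_m) = 44.5269 / 35.1450 = 1.2669
E(R) = R_f + β × MRP = 1.23% + 1.2669 × 3.54% = 5.71%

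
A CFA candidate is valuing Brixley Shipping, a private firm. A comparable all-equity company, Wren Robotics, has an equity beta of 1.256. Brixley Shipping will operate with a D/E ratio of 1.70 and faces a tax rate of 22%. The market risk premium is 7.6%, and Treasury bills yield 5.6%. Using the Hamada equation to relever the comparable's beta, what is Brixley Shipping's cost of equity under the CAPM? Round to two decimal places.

27.80%

β_L = β_U × [1 + (1 − t)(D/E)] = 1.256 × [1 + (1 − 0.22) × 1.70]
    = 1.256 × [1 + 0.78 × 1.70] = 1.256 × 2.3260 = 2.9215
E(R) = R_f + β_L × MRP = 5.6% + 2.9215 × 7.6% = 27.80%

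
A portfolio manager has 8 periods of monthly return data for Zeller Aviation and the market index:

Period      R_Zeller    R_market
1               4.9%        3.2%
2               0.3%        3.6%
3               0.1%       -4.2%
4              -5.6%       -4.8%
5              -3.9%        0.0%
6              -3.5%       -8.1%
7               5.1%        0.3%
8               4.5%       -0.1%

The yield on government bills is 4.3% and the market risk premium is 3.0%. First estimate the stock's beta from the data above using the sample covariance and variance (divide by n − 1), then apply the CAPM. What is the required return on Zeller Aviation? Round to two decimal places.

Mean R_i = (4.9 + 0.3 + 0.1 − 5.6 − 3.9 − 3.5 + 5.1 + 4.5) / 8 = 0.2375%
Mean R_m = (3.2 + 3.6 − 4.2 − 4.8 + 0.0 − 8.1 + 0.3 − 0.1) / 8 = -1.2625%
Σ(R_i − R̄_i)(R_m − R̄_m) = 75.0488  ⇒  Cov = 75.0488 / 7 = 10.7213
Σ(R_m − R̄_m)² = 116.8388  ⇒  Var(R_m) = 116.8388 / 7 = 16.6913
β = Cov / Var(R_m) = 10.7213 / 16.6913 = 0.6423
E(R) = R_f + β × MRP = 4.3% + 0.6423 × 3.0% = 6.23%

6.23%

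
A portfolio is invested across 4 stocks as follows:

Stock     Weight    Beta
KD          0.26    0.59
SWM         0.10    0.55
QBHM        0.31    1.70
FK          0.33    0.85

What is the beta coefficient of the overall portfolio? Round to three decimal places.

β_P = Σ w_i β_i = 0.26×0.59 + 0.10×0.55 + 0.31×1.70 + 0.33×0.85 = 1.0159

1.016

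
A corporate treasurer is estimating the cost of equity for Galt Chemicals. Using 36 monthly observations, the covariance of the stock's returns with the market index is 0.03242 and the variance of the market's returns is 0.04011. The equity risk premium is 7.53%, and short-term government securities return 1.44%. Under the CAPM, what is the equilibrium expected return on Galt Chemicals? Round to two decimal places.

7.53%

β = Cov(R_i, R_m) / Var(R_m) = 0.03242 / 0.04011 = 0.8083
E(R) = R_f + β × MRP = 1.44% + 0.8083 × 7.53% = 7.53%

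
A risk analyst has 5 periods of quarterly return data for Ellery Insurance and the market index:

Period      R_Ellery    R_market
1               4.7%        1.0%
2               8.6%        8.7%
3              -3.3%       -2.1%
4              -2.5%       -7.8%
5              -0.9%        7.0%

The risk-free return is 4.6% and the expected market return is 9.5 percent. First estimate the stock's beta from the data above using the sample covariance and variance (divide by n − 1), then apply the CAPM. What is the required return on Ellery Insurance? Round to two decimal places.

7.05%

Mean R_i = (4.7 + 8.6 − 3.3 − 2.5 − 0.9) / 5 = 1.3200%
Mean R_m = (1.0 + 8.7 − 2.1 − 7.8 + 7.0) / 5 = 1.3600%
Σ(R_i − R̄_i)(R_m − R̄_m) = 90.6740  ⇒  Cov = 90.6740 / 4 = 22.6685
Σ(R_m − R̄_m)² = 181.6920  ⇒  Var(R_m) = 181.6920 / 4 = 45.4230
β = Cov / Var(R_m) = 22.6685 / 45.4230 = 0.4991
MRP = 9.5% − 4.6% = 4.90%
E(R) = R_f + β × MRP = 4.6% + 0.4991 × 4.9% = 7.05%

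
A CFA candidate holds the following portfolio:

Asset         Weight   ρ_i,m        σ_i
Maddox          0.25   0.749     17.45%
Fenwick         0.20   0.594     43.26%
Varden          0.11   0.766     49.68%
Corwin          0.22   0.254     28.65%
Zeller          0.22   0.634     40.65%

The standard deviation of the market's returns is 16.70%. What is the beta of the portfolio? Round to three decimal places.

1.189

β_Maddox = 0.749 × 17.45% / 16.70% = 0.7826
β_Fenwick = 0.594 × 43.26% / 16.70% = 1.5387
β_Varden = 0.766 × 49.68% / 16.70% = 2.2787
β_Corwin = 0.254 × 28.65% / 16.70% = 0.4358
β_Zeller = 0.634 × 40.65% / 16.70% = 1.5432
β_P = Σ w_i β_i = 0.25×0.7826 + 0.20×1.5387 + 0.11×2.2787 + 0.22×0.4358 + 0.22×1.5432 = 1.1894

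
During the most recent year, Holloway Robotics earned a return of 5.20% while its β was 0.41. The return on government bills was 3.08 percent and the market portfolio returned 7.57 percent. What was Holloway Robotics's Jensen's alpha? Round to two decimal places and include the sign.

Market excess return = 7.57% − 3.08% = 4.49%
CAPM benchmark = R_f + β(R_m − R_f) = 3.08% + 0.41 × 4.49% = 4.9209%
α = actual − benchmark = 5.20% − 4.9209% = +0.28%

+0.28%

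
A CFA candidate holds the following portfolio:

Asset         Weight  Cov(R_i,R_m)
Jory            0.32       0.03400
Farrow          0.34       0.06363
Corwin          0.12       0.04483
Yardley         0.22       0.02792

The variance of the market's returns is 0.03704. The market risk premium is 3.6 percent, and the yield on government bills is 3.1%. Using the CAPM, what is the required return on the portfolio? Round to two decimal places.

β_Jory = 0.03400 / 0.03704 = 0.9179
β_Farrow = 0.06363 / 0.03704 = 1.7179
β_Corwin = 0.04483 / 0.03704 = 1.2103
β_Yardley = 0.02792 / 0.03704 = 0.7538
β_P = Σ w_i β_i = 0.32×0.9179 + 0.34×1.7179 + 0.12×1.2103 + 0.22×0.7538 = 1.1889
E(R_P) = R_f + β_P × MRP = 3.1% + 1.1889 × 3.6% = 7.38%

7.38%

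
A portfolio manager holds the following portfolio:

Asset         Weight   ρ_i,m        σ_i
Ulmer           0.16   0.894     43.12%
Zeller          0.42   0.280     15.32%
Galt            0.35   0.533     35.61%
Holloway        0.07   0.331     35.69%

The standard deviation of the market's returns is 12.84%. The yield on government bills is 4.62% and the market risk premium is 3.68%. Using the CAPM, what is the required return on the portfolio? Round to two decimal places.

9.05%

β_Ulmer = 0.894 × 43.12% / 12.84% = 3.0023
β_Zeller = 0.280 × 15.32% / 12.84% = 0.3341
β_Galt = 0.533 × 35.61% / 12.84% = 1.4782
β_Holloway = 0.331 × 35.69% / 12.84% = 0.9200
β_P = Σ w_i β_i = 0.16×3.0023 + 0.42×0.3341 + 0.35×1.4782 + 0.07×0.9200 = 1.2025
E(R_P) = R_f + β_P × MRP = 4.62% + 1.2025 × 3.68% = 9.05%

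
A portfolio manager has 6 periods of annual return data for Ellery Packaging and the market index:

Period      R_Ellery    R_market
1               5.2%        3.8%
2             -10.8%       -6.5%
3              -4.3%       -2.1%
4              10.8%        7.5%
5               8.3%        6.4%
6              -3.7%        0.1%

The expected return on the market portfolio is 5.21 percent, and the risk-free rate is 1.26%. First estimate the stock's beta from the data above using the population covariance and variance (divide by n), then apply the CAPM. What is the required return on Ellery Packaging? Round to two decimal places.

Mean R_i = (5.2 − 10.8 − 4.3 + 10.8 + 8.3 − 3.7) / 6 = 0.9167%
Mean R_m = (3.8 − 6.5 − 2.1 + 7.5 + 6.4 + 0.1) / 6 = 1.5333%
Σ(R_i − R̄_i)(R_m − R̄_m) = 224.3067  ⇒  Cov = 224.3067 / 6 = 37.3845
Σ(R_m − R̄_m)² = 144.2133  ⇒  Var(R_m) = 144.2133 / 6 = 24.0356
β = Cov / Var(R_m) = 37.3845 / 24.0356 = 1.5554
MRP = 5.21% − 1.26% = 3.95%
E(R) = R_f + β × MRP = 1.26% + 1.5554 × 3.95% = 7.40%

7.40%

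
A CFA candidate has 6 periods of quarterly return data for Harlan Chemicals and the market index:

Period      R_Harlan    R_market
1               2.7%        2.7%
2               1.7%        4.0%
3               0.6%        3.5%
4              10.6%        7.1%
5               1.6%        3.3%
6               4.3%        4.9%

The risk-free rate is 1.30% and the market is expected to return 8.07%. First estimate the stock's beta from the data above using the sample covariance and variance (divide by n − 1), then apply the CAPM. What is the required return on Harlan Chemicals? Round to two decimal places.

Mean R_i = (2.7 + 1.7 + 0.6 + 10.6 + 1.6 + 4.3) / 6 = 3.5833%
Mean R_m = (2.7 + 4.0 + 3.5 + 7.1 + 3.3 + 4.9) / 6 = 4.2500%
Σ(R_i − R̄_i)(R_m − R̄_m) = 26.4250  ⇒  Cov = 26.4250 / 5 = 5.2850
Σ(R_m − R̄_m)² = 12.4750  ⇒  Var(R_m) = 12.4750 / 5 = 2.4950
β = Cov / Var(R_m) = 5.2850 / 2.4950 = 2.1182
MRP = 8.07% − 1.30% = 6.77%
E(R) = R_f + β × MRP = 1.30% + 2.1182 × 6.77% = 15.64%

15.64%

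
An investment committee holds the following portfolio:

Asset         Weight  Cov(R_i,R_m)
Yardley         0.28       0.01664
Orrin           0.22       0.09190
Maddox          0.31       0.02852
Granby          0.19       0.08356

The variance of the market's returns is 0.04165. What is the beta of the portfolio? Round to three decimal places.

1.191

β_Yardley = 0.01664 / 0.04165 = 0.3995
β_Orrin = 0.09190 / 0.04165 = 2.2065
β_Maddox = 0.02852 / 0.04165 = 0.6848
β_Granby = 0.08356 / 0.04165 = 2.0062
β_P = Σ w_i β_i = 0.28×0.3995 + 0.22×2.2065 + 0.31×0.6848 + 0.19×2.0062 = 1.1908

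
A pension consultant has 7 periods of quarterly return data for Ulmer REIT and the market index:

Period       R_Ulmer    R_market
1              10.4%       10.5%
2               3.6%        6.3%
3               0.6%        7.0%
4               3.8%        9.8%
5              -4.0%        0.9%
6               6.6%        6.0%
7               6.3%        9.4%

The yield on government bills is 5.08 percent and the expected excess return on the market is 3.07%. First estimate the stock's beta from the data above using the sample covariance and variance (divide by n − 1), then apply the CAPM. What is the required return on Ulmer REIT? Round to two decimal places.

Mean R_i = (10.4 + 3.6 + 0.6 + 3.8 − 4.0 + 6.6 + 6.3) / 7 = 3.9000%
Mean R_m = (10.5 + 6.3 + 7.0 + 9.8 + 0.9 + 6.0 + 9.4) / 7 = 7.1286%
Σ(R_i − R̄_i)(R_m − R̄_m) = 73.9300  ⇒  Cov = 73.9300 / 6 = 12.3217
Σ(R_m − R̄_m)² = 64.4343  ⇒  Var(R_m) = 64.4343 / 6 = 10.7391
β = Cov / Var(R_m) = 12.3217 / 10.7391 = 1.1474
E(R) = R_f + β × MRP = 5.08% + 1.1474 × 3.07% = 8.60%

8.60%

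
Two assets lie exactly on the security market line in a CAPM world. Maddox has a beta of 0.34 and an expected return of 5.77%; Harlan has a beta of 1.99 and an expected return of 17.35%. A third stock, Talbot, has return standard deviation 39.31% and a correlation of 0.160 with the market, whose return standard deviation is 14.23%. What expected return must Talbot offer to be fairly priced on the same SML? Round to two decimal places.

MRP = (17.35% − 5.77%) / (1.99 − 0.34) = 7.0182%
R_f = 5.77% − 0.34 × 7.0182% = 3.3838%
β_Talbot = ρ·σ_i/σ_m = 0.160 × 39.31 / 14.23 = 0.4420
E(R_Talbot) = R_f + β × MRP = 3.3838% + 0.4420 × 7.0182% = 6.49%

6.49%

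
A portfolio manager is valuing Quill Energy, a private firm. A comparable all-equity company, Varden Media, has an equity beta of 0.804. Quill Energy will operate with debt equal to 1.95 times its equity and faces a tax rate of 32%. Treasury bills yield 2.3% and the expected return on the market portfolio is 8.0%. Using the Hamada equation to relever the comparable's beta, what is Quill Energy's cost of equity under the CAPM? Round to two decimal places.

12.96%

β_L = β_U × [1 + (1 − t)(D/E)] = 0.804 × [1 + (1 − 0.32) × 1.95]
    = 0.804 × [1 + 0.68 × 1.95] = 0.804 × 2.3260 = 1.8701
MRP = 8.0% − 2.3% = 5.70%
E(R) = R_f + β_L × MRP = 2.3% + 1.8701 × 5.7% = 12.96%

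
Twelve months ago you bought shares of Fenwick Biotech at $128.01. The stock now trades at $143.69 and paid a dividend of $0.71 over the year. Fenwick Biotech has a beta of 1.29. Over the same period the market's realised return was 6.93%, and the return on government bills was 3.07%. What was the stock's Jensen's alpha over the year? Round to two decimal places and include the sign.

Realised HPR = (P1 + D1 − P0) / P0 = (143.69 + 0.71 − 128.01) / 128.01 = 16.39 / 128.01 = 12.8037%
MRP = 6.93% − 3.07% = 3.86%
CAPM required = R_f + β·MRP = 3.07% + 1.29 × 3.86% = 8.0494%
α = realised − required = 12.8037% − 8.0494% = +4.75%

+4.75%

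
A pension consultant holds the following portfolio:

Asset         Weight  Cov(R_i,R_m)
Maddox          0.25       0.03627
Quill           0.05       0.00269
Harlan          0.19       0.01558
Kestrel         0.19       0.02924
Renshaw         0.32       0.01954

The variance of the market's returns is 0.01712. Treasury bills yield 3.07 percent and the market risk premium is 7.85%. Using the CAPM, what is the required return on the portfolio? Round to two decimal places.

14.06%

β_Maddox = 0.03627 / 0.01712 = 2.1186
β_Quill = 0.00269 / 0.01712 = 0.1571
β_Harlan = 0.01558 / 0.01712 = 0.9100
β_Kestrel = 0.02924 / 0.01712 = 1.7079
β_Renshaw = 0.01954 / 0.01712 = 1.1414
β_P = Σ w_i β_i = 0.25×2.1186 + 0.05×0.1571 + 0.19×0.9100 + 0.19×1.7079 + 0.32×1.1414 = 1.4002
E(R_P) = R_f + β_P × MRP = 3.07% + 1.4002 × 7.85% = 14.06%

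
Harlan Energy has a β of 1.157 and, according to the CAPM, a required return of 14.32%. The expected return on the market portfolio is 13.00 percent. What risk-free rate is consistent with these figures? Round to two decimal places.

4.59%

E(R) = R_f + β(E(R_m) − R_f) = R_f(1 − β) + β·E(R_m)
14.32% = R_f × (1 − 1.157) + 1.157 × 13.00%
14.32% = R_f × -0.157 + 15.04100%
R_f = (14.32% − 15.04100%) / -0.157 = 4.59%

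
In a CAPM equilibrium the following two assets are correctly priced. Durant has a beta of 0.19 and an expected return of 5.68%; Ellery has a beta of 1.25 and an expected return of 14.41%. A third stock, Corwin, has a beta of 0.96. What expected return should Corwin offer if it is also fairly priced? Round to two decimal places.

MRP (SML slope) = (14.41% − 5.68%) / (1.25 − 0.19) = 8.73% / 1.06 = 8.2358%
R_f (intercept) = 5.68% − 0.19 × 8.2358% = 4.1152%
E(R_Corwin) = R_f + β × MRP = 4.1152% + 0.96 × 8.2358% = 12.02%

12.02%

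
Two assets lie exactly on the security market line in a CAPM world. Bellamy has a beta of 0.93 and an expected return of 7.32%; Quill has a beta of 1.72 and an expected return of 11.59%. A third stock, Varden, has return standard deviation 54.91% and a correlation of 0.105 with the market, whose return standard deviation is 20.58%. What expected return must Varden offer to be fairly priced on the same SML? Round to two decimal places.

3.81%

MRP = (11.59% − 7.32%) / (1.72 − 0.93) = 5.4051%
R_f = 7.32% − 0.93 × 5.4051% = 2.2933%
β_Varden = ρ·σ_i/σ_m = 0.105 × 54.91 / 20.58 = 0.2802
E(R_Varden) = R_f + β × MRP = 2.2933% + 0.2802 × 5.4051% = 3.81%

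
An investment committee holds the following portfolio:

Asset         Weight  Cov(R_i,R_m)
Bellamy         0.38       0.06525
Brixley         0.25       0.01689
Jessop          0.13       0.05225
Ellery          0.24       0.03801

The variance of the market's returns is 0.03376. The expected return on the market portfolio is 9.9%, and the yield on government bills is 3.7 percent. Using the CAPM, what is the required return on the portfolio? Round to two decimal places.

11.95%

β_Bellamy = 0.06525 / 0.03376 = 1.9328
β_Brixley = 0.01689 / 0.03376 = 0.5003
β_Jessop = 0.05225 / 0.03376 = 1.5477
β_Ellery = 0.03801 / 0.03376 = 1.1259
β_P = Σ w_i β_i = 0.38×1.9328 + 0.25×0.5003 + 0.13×1.5477 + 0.24×1.1259 = 1.3310
MRP = 9.9% − 3.7% = 6.20%
E(R_P) = R_f + β_P × MRP = 3.7% + 1.3310 × 6.2% = 11.95%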